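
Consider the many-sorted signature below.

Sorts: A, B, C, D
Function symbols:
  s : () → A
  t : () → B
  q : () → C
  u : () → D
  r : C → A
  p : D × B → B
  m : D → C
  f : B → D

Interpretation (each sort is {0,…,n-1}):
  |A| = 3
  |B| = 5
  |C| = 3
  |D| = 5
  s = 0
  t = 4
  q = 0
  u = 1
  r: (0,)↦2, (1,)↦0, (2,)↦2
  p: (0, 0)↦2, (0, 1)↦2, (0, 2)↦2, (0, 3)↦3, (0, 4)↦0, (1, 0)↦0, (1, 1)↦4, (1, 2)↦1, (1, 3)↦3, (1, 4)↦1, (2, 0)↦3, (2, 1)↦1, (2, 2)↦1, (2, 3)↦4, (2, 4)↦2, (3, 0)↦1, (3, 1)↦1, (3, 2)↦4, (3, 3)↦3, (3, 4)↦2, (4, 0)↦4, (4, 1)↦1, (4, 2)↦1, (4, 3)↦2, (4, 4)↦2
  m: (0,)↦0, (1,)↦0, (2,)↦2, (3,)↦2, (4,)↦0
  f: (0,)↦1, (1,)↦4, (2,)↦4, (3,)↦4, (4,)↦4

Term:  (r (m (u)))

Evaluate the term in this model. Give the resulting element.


value = 2

  u = 1
  (m (u)) = m(1,) = 0
  (r (m (u))) = r(0,) = 2


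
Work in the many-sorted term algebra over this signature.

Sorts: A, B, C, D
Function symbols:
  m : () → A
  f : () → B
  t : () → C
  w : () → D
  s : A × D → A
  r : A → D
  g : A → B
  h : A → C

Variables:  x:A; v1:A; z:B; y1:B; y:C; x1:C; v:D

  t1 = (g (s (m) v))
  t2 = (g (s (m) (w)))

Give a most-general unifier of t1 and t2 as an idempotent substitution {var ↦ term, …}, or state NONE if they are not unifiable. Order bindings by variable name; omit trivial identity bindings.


{v ↦ (w)}


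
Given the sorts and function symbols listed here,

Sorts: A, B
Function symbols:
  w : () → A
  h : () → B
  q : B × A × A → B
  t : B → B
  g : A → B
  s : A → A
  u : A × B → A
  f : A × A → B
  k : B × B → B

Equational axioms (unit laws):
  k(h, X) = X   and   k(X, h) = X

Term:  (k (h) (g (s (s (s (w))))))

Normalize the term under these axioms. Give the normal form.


normal form = (g (s (s (s (w)))))

1. (k (h) (g (s (s (s (w))))))  →  (g (s (s (s (w)))))


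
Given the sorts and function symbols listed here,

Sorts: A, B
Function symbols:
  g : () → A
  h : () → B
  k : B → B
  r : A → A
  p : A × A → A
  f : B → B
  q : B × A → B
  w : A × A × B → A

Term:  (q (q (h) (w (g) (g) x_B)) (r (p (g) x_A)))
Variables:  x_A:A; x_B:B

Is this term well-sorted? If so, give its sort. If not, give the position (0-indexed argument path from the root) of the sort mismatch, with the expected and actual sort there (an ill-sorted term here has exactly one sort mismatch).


well-sorted; sort = B

    (h) : B
      (g) : A
      (g) : A
      x_B : B
    (w (g) (g) x_B) : A
  (q (h) (w (g) (g) x_B)) : B
      (g) : A
      x_A : A
    (p (g) x_A) : A
  (r (p (g) x_A)) : A
(q (q (h) (w (g) (g) x_B)) (r (p (g) x_A))) : B


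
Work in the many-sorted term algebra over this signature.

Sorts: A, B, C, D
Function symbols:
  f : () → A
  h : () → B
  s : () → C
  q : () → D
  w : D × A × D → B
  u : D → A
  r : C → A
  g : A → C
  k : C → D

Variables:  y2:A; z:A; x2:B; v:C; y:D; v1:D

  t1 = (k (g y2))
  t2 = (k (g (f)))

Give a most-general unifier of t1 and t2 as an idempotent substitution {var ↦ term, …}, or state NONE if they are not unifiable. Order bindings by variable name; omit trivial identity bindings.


{y2 ↦ (f)}


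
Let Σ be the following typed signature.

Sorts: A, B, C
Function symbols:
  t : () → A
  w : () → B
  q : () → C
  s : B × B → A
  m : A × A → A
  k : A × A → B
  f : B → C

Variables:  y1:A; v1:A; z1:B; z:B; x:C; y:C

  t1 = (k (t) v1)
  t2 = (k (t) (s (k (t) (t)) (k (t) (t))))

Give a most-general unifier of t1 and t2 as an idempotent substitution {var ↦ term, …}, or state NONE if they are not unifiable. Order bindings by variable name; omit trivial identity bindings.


{v1 ↦ (s (k (t) (t)) (k (t) (t)))}


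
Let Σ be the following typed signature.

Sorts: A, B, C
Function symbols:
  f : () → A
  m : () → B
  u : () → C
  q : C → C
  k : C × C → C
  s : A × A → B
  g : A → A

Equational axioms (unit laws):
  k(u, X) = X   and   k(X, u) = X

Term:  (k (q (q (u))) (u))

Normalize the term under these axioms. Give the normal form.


normal form = (q (q (u)))

1. (k (q (q (u))) (u))  →  (q (q (u)))


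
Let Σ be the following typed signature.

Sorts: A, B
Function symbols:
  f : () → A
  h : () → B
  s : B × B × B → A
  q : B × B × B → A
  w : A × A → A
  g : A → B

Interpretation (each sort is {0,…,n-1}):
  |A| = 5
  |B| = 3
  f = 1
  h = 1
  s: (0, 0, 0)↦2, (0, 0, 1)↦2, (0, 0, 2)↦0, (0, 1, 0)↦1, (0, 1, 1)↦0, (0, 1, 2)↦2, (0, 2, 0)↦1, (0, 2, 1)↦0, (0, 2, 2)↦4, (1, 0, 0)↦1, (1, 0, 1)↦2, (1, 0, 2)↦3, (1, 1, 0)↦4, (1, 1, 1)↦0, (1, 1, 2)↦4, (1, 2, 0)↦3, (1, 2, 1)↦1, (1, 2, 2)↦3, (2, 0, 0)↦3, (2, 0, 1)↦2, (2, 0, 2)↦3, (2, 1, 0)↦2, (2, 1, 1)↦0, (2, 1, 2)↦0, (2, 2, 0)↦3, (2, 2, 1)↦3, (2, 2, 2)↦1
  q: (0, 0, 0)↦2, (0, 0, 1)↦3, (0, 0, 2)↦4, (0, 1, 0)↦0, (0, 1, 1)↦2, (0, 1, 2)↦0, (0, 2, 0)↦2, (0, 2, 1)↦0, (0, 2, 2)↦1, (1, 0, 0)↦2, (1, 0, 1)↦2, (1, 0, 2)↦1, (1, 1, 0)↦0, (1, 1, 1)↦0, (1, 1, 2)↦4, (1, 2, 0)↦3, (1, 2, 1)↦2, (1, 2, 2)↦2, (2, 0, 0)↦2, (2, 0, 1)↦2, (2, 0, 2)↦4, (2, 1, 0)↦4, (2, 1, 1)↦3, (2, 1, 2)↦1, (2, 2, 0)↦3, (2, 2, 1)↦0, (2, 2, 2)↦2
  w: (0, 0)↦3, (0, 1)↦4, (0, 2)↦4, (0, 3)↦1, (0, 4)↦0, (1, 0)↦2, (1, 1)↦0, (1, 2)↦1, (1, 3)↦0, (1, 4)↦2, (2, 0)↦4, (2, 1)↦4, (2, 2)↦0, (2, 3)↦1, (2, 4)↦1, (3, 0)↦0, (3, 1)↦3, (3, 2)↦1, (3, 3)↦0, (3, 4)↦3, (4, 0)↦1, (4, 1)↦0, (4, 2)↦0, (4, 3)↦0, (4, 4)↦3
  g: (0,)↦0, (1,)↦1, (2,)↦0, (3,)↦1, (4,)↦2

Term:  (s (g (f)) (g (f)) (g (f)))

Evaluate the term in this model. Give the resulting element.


value = 0

  f = 1
  (g (f)) = g(1,) = 1
  f = 1
  (g (f)) = g(1,) = 1
  f = 1
  (g (f)) = g(1,) = 1
  (s (g (f)) (g (f)) (g (f))) = s(1, 1, 1) = 0


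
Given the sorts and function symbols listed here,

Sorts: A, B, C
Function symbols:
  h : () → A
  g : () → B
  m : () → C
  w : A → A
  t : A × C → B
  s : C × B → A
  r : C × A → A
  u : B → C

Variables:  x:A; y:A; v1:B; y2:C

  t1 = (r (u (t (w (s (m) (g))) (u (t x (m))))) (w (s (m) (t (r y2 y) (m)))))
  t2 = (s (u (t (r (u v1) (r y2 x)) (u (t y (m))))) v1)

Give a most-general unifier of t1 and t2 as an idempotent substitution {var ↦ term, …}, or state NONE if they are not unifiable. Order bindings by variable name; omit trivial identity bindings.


head clash or occurs-check failure — not unifiable

NONE (not unifiable)


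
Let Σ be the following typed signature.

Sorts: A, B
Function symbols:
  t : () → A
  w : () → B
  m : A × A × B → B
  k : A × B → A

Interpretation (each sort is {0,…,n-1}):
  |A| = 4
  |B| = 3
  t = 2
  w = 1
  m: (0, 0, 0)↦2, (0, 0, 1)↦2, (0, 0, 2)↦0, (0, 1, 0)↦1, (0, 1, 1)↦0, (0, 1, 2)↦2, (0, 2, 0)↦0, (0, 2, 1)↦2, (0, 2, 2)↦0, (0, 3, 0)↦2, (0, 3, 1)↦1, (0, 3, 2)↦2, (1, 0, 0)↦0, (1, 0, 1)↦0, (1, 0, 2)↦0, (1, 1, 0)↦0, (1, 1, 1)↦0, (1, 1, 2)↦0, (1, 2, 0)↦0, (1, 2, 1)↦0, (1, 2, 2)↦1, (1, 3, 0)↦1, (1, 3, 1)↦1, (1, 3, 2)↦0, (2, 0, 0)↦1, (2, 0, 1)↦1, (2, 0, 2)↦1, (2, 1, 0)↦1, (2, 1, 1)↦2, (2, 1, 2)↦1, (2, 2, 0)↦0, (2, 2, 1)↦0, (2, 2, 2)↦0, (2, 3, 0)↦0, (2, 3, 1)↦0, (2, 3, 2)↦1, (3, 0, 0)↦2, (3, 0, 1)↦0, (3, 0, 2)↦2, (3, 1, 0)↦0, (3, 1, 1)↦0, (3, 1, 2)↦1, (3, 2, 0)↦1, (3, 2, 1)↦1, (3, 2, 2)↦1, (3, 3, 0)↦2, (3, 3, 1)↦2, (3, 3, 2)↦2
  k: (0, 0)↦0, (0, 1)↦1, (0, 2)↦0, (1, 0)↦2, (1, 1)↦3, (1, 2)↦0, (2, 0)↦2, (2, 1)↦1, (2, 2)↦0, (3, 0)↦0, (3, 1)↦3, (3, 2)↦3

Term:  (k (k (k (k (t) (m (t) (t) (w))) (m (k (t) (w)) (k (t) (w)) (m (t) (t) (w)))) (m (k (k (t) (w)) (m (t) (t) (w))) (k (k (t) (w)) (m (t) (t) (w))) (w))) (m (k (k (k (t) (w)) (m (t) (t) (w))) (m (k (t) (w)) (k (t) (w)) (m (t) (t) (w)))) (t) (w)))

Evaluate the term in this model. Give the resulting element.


  t = 2
  t = 2
  t = 2
  w = 1
  (m (t) (t) (w)) = m(2, 2, 1) = 0
  (k (t) (m (t) (t) (w))) = k(2, 0) = 2
  t = 2
  w = 1
  (k (t) (w)) = k(2, 1) = 1
  t = 2
  w = 1
  (k (t) (w)) = k(2, 1) = 1
  t = 2
  t = 2
  w = 1
  (m (t) (t) (w)) = m(2, 2, 1) = 0
  (m (k (t) (w)) (k (t) (w)) (m (t) (t) (w))) = m(1, 1, 0) = 0
  (k (k (t) (m (t) (t) (w))) (m (k (t) (w)) (k (t) (w)) (m (t) (t) (w)))) = k(2, 0) = 2
  t = 2
  w = 1
  (k (t) (w)) = k(2, 1) = 1
  t = 2
  t = 2
  w = 1
  (m (t) (t) (w)) = m(2, 2, 1) = 0
  (k (k (t) (w)) (m (t) (t) (w))) = k(1, 0) = 2
  t = 2
  w = 1
  (k (t) (w)) = k(2, 1) = 1
  t = 2
  t = 2
  w = 1
  (m (t) (t) (w)) = m(2, 2, 1) = 0
  (k (k (t) (w)) (m (t) (t) (w))) = k(1, 0) = 2
  w = 1
  (m (k (k (t) (w)) (m (t) (t) (w))) (k (k (t) (w)) (m (t) (t) (w))) (w)) = m(2, 2, 1) = 0
  (k (k (k (t) (m (t) (t) (w))) (m (k (t) (w)) (k (t) (w)) (m (t) (t) (w)))) (m (k (k (t) (w)) (m (t) (t) (w))) (k (k (t) (w)) (m (t) (t) (w))) (w))) = k(2, 0) = 2
  t = 2
  w = 1
  (k (t) (w)) = k(2, 1) = 1
  t = 2
  t = 2
  w = 1
  (m (t) (t) (w)) = m(2, 2, 1) = 0
  (k (k (t) (w)) (m (t) (t) (w))) = k(1, 0) = 2
  t = 2
  w = 1
  (k (t) (w)) = k(2, 1) = 1
  t = 2
  w = 1
  (k (t) (w)) = k(2, 1) = 1
  t = 2
  t = 2
  w = 1
  (m (t) (t) (w)) = m(2, 2, 1) = 0
  (m (k (t) (w)) (k (t) (w)) (m (t) (t) (w))) = m(1, 1, 0) = 0
  (k (k (k (t) (w)) (m (t) (t) (w))) (m (k (t) (w)) (k (t) (w)) (m (t) (t) (w)))) = k(2, 0) = 2
  t = 2
  w = 1
  (m (k (k (k (t) (w)) (m (t) (t) (w))) (m (k (t) (w)) (k (t) (w)) (m (t) (t) (w)))) (t) (w)) = m(2, 2, 1) = 0
  (k (k (k (k (t) (m (t) (t) (w))) (m (k (t) (w)) (k (t) (w)) (m (t) (t) (w)))) (m (k (k (t) (w)) (m (t) (t) (w))) (k (k (t) (w)) (m (t) (t) (w))) (w))) (m (k (k (k (t) (w)) (m (t) (t) (w))) (m (k (t) (w)) (k (t) (w)) (m (t) (t) (w)))) (t) (w))) = k(2, 0) = 2

value = 2


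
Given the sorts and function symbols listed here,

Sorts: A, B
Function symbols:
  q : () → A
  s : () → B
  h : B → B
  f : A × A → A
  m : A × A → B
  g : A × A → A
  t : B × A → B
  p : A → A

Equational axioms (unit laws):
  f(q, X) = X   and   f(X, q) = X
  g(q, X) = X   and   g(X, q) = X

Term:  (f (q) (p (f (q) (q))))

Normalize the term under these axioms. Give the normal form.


1. (f (q) (p (f (q) (q))))  →  (p (f (q) (q)))
2. (p (f (q) (q)))  →  (p (q))

normal form = (p (q))


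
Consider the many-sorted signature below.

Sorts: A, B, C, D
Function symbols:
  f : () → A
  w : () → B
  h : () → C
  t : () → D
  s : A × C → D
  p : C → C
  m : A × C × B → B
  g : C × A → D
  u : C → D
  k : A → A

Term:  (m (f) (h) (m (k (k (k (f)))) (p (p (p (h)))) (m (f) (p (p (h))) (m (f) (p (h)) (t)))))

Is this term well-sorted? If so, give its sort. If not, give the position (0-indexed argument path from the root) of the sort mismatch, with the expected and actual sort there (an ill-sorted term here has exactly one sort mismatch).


ill-sorted at position [2, 2, 2, 2]: expected B, got D

  (f) : A
  (h) : C
          (f) : A
        (k (f)) : A
      (k (k (f))) : A
    (k (k (k (f)))) : A
          (h) : C
        (p (h)) : C
      (p (p (h))) : C
    (p (p (p (h)))) : C
      (f) : A
          (h) : C
        (p (h)) : C
      (p (p (h))) : C
        (f) : A
          (h) : C
        (p (h)) : C
        (t) : D
      (m (f) (p (h)) (t)) : ✗ arg 2 at [2, 2, 2, 2] has sort D, expected B


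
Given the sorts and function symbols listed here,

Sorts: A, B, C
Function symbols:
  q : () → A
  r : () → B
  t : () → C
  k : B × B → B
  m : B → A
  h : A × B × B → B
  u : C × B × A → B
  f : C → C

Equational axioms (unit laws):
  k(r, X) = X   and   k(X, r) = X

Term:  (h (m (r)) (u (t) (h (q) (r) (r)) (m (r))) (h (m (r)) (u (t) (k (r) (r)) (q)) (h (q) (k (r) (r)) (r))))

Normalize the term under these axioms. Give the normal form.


1. (h (m (r)) (u (t) (h (q) (r) (r)) (m (r))) (h (m (r)) (u (t) (k (r) (r)) (q)) (h (q) (k (r) (r)) (r))))  →  (h (m (r)) (u (t) (h (q) (r) (r)) (m (r))) (h (m (r)) (u (t) (r) (q)) (h (q) (k (r) (r)) (r))))
2. (h (m (r)) (u (t) (h (q) (r) (r)) (m (r))) (h (m (r)) (u (t) (r) (q)) (h (q) (k (r) (r)) (r))))  →  (h (m (r)) (u (t) (h (q) (r) (r)) (m (r))) (h (m (r)) (u (t) (r) (q)) (h (q) (r) (r))))

normal form = (h (m (r)) (u (t) (h (q) (r) (r)) (m (r))) (h (m (r)) (u (t) (r) (q)) (h (q) (r) (r))))


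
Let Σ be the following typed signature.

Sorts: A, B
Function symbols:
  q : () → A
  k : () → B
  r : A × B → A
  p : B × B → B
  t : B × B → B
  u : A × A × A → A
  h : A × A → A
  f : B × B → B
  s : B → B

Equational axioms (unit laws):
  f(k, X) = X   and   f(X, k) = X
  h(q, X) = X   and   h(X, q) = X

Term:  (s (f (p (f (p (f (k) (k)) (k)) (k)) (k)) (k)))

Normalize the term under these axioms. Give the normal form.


normal form = (s (p (p (k) (k)) (k)))

1. (s (f (p (f (p (f (k) (k)) (k)) (k)) (k)) (k)))  →  (s (p (f (p (f (k) (k)) (k)) (k)) (k)))
2. (s (p (f (p (f (k) (k)) (k)) (k)) (k)))  →  (s (p (p (f (k) (k)) (k)) (k)))
3. (s (p (p (f (k) (k)) (k)) (k)))  →  (s (p (p (k) (k)) (k)))


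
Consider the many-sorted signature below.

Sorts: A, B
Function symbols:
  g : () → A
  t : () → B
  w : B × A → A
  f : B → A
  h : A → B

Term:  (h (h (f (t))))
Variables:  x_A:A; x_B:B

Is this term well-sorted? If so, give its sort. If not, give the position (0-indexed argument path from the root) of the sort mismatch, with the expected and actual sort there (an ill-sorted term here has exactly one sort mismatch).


ill-sorted at position [0]: expected A, got B

      (t) : B
    (f (t)) : A
  (h (f (t))) : B
(h (h (f (t)))) : ✗ arg 0 at [0] has sort B, expected A


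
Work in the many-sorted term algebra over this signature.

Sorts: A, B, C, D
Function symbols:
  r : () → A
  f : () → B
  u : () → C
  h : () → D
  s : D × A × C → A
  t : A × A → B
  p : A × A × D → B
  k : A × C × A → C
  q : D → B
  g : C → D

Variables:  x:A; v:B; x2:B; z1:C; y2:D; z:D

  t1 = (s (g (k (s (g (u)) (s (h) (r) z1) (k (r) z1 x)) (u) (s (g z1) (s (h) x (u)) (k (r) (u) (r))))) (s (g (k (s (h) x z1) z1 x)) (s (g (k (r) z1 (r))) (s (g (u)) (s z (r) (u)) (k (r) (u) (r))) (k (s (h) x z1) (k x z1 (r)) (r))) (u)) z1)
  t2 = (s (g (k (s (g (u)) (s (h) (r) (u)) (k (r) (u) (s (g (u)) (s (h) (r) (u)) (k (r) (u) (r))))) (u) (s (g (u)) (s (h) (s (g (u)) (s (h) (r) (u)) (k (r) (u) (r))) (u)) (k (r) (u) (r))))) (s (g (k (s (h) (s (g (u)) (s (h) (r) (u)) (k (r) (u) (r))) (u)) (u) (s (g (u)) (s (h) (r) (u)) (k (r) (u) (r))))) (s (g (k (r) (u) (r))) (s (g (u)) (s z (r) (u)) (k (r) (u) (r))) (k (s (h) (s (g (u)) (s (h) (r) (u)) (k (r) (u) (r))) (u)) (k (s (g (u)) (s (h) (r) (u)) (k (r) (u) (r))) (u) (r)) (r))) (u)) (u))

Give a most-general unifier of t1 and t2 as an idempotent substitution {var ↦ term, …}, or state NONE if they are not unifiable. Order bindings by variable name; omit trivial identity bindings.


{x ↦ (s (g (u)) (s (h) (r) (u)) (k (r) (u) (r))), z1 ↦ (u)}


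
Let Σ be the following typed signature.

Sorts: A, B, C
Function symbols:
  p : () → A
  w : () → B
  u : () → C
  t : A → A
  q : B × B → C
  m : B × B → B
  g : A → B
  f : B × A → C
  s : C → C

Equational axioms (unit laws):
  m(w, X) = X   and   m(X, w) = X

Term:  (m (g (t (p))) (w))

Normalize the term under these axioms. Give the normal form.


1. (m (g (t (p))) (w))  →  (g (t (p)))

normal form = (g (t (p)))


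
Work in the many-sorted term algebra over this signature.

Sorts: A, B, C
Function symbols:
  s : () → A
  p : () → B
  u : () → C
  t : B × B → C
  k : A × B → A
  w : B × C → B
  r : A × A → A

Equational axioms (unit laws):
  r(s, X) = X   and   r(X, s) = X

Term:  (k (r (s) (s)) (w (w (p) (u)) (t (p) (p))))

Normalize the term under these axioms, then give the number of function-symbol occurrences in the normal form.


size = 9

1. (k (r (s) (s)) (w (w (p) (u)) (t (p) (p))))  →  (k (s) (w (w (p) (u)) (t (p) (p))))
normal form: (k (s) (w (w (p) (u)) (t (p) (p))))


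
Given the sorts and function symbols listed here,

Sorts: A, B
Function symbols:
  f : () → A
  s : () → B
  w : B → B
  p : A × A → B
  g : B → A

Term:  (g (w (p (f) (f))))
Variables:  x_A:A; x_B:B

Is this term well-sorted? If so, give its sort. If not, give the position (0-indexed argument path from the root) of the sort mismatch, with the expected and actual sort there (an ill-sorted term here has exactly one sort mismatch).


      (f) : A
      (f) : A
    (p (f) (f)) : B
  (w (p (f) (f))) : B
(g (w (p (f) (f)))) : A

well-sorted; sort = A


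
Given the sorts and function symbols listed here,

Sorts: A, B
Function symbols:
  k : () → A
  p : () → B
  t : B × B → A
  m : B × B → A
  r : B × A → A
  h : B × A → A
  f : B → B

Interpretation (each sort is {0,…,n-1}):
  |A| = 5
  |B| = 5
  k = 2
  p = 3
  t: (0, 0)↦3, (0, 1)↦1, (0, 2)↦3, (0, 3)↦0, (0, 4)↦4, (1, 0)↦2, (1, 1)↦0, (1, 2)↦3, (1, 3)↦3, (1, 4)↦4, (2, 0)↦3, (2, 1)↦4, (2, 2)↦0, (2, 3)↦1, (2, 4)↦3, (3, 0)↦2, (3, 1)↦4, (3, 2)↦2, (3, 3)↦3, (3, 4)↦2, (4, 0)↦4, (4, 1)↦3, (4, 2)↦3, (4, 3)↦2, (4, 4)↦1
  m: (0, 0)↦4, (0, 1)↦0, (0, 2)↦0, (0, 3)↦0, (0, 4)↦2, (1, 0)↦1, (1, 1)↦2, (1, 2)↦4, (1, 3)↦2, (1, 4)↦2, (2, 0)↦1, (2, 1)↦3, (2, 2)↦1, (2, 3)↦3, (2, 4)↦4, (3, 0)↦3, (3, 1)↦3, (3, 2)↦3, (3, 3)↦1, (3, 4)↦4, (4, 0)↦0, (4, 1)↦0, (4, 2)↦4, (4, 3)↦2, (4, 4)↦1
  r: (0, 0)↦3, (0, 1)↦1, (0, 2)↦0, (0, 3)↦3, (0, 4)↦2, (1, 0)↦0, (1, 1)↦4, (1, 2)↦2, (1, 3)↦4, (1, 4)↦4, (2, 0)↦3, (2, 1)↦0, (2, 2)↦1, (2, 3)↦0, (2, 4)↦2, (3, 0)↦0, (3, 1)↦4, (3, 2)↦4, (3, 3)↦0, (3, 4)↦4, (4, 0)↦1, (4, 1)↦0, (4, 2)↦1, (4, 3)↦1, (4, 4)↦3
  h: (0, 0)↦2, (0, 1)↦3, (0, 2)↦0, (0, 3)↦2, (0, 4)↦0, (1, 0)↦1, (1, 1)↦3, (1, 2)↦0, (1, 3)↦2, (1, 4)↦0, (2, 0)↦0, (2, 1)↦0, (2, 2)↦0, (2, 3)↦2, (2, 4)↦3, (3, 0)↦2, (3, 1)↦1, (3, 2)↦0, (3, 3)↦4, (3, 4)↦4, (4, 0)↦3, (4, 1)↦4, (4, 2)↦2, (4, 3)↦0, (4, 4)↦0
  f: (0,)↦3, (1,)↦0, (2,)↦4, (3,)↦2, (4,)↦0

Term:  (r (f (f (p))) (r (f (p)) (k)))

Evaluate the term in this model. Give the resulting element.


  p = 3
  (f (p)) = f(3,) = 2
  (f (f (p))) = f(2,) = 4
  p = 3
  (f (p)) = f(3,) = 2
  k = 2
  (r (f (p)) (k)) = r(2, 2) = 1
  (r (f (f (p))) (r (f (p)) (k))) = r(4, 1) = 0

value = 0


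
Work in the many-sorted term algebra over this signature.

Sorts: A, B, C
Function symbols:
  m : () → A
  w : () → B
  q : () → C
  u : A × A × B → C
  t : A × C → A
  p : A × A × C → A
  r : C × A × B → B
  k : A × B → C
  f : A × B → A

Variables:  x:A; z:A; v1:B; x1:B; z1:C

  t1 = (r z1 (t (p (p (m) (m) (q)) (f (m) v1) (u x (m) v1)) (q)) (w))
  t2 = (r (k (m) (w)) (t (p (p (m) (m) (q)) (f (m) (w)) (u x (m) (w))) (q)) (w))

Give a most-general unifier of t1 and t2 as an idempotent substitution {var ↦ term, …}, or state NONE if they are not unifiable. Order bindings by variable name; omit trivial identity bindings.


{v1 ↦ (w), z1 ↦ (k (m) (w))}


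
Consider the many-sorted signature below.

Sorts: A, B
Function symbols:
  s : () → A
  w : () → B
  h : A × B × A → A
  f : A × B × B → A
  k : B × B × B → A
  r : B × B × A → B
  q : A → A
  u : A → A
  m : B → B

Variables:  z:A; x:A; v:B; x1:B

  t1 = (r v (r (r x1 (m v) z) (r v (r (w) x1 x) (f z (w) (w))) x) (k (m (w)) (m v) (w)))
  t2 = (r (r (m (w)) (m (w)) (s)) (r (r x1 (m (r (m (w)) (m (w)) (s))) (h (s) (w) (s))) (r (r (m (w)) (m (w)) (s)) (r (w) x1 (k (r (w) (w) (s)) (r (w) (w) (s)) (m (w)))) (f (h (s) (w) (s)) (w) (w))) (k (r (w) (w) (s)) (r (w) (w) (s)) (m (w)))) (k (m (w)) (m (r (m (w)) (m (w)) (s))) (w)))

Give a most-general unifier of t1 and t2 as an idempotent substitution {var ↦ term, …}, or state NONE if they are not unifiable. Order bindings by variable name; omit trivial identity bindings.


{v ↦ (r (m (w)) (m (w)) (s)), x ↦ (k (r (w) (w) (s)) (r (w) (w) (s)) (m (w))), z ↦ (h (s) (w) (s))}


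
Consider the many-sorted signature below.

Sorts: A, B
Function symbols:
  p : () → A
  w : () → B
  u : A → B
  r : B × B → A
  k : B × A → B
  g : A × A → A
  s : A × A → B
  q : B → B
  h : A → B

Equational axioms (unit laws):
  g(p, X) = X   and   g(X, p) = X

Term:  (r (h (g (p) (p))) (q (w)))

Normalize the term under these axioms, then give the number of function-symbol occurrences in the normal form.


size = 5

1. (r (h (g (p) (p))) (q (w)))  →  (r (h (p)) (q (w)))
normal form: (r (h (p)) (q (w)))


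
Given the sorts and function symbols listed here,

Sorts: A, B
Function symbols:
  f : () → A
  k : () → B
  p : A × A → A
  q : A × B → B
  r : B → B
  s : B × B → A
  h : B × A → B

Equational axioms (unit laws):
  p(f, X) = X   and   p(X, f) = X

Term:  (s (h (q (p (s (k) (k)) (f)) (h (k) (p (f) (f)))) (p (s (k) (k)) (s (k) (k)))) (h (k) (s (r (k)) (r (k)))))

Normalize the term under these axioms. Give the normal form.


normal form = (s (h (q (s (k) (k)) (h (k) (f))) (p (s (k) (k)) (s (k) (k)))) (h (k) (s (r (k)) (r (k)))))

1. (s (h (q (p (s (k) (k)) (f)) (h (k) (p (f) (f)))) (p (s (k) (k)) (s (k) (k)))) (h (k) (s (r (k)) (r (k)))))  →  (s (h (q (s (k) (k)) (h (k) (p (f) (f)))) (p (s (k) (k)) (s (k) (k)))) (h (k) (s (r (k)) (r (k)))))
2. (s (h (q (s (k) (k)) (h (k) (p (f) (f)))) (p (s (k) (k)) (s (k) (k)))) (h (k) (s (r (k)) (r (k)))))  →  (s (h (q (s (k) (k)) (h (k) (f))) (p (s (k) (k)) (s (k) (k)))) (h (k) (s (r (k)) (r (k)))))


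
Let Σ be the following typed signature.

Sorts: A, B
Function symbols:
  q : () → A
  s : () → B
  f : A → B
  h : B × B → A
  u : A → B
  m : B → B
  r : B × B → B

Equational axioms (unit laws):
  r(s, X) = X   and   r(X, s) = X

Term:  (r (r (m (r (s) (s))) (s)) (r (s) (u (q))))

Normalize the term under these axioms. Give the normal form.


1. (r (r (m (r (s) (s))) (s)) (r (s) (u (q))))  →  (r (m (r (s) (s))) (r (s) (u (q))))
2. (r (m (r (s) (s))) (r (s) (u (q))))  →  (r (m (s)) (r (s) (u (q))))
3. (r (m (s)) (r (s) (u (q))))  →  (r (m (s)) (u (q)))

normal form = (r (m (s)) (u (q)))


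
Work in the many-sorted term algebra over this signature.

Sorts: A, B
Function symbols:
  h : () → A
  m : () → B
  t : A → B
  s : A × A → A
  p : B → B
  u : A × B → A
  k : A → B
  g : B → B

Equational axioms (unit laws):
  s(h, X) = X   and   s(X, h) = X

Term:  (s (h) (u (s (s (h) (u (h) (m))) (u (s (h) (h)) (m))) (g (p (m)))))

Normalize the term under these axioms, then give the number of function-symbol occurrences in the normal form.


1. (s (h) (u (s (s (h) (u (h) (m))) (u (s (h) (h)) (m))) (g (p (m)))))  →  (u (s (s (h) (u (h) (m))) (u (s (h) (h)) (m))) (g (p (m))))
2. (u (s (s (h) (u (h) (m))) (u (s (h) (h)) (m))) (g (p (m))))  →  (u (s (u (h) (m)) (u (s (h) (h)) (m))) (g (p (m))))
3. (u (s (u (h) (m)) (u (s (h) (h)) (m))) (g (p (m))))  →  (u (s (u (h) (m)) (u (h) (m))) (g (p (m))))
normal form: (u (s (u (h) (m)) (u (h) (m))) (g (p (m))))

size = 11


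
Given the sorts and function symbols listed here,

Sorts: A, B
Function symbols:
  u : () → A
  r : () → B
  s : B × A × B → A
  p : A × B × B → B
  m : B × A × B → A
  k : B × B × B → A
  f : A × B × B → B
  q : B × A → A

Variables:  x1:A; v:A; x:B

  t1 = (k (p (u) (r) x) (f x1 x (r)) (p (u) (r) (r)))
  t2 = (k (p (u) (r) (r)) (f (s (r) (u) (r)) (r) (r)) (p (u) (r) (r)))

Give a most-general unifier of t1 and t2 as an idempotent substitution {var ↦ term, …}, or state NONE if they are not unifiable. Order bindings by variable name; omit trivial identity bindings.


{x ↦ (r), x1 ↦ (s (r) (u) (r))}


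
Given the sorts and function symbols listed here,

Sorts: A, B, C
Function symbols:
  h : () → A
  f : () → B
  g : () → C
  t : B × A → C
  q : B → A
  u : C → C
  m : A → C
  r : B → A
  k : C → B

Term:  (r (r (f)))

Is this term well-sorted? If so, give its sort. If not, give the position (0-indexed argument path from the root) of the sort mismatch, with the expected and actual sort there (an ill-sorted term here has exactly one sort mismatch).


    (f) : B
  (r (f)) : A
(r (r (f))) : ✗ arg 0 at [0] has sort A, expected B

ill-sorted at position [0]: expected B, got A


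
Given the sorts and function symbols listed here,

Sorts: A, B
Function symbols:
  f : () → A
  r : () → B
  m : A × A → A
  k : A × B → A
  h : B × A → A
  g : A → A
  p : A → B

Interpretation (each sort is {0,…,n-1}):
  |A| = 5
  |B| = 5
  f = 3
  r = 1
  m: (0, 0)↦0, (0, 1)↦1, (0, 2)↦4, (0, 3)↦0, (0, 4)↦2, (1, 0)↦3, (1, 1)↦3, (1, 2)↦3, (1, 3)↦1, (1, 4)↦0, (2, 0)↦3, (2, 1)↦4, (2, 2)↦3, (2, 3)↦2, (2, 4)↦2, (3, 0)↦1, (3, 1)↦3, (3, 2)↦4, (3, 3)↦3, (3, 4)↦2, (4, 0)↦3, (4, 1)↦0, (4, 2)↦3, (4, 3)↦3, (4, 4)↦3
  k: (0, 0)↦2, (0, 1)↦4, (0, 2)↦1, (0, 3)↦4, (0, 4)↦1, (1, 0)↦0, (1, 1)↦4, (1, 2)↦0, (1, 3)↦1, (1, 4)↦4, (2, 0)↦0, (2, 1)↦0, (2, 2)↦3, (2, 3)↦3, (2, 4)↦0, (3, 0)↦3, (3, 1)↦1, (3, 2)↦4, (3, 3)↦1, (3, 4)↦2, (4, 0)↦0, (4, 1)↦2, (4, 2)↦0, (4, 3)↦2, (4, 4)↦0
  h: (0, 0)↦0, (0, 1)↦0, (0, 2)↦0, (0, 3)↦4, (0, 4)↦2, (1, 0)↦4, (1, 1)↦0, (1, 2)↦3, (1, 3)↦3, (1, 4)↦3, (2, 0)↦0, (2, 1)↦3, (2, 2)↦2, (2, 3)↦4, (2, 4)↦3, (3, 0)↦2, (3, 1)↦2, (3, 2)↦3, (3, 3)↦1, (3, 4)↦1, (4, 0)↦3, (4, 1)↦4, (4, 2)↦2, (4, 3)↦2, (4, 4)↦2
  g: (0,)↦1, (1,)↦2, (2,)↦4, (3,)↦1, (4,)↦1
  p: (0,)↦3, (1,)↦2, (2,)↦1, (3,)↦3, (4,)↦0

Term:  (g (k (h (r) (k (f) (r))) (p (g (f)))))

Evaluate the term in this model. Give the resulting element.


value = 2

  r = 1
  f = 3
  r = 1
  (k (f) (r)) = k(3, 1) = 1
  (h (r) (k (f) (r))) = h(1, 1) = 0
  f = 3
  (g (f)) = g(3,) = 1
  (p (g (f))) = p(1,) = 2
  (k (h (r) (k (f) (r))) (p (g (f)))) = k(0, 2) = 1
  (g (k (h (r) (k (f) (r))) (p (g (f))))) = g(1,) = 2


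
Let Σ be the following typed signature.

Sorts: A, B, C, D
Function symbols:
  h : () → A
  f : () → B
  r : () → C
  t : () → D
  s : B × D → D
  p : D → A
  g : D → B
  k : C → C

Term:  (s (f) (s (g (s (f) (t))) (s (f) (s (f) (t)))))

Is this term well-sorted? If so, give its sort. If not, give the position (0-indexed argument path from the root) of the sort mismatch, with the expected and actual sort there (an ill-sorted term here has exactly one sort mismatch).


  (f) : B
        (f) : B
        (t) : D
      (s (f) (t)) : D
    (g (s (f) (t))) : B
      (f) : B
        (f) : B
        (t) : D
      (s (f) (t)) : D
    (s (f) (s (f) (t))) : D
  (s (g (s (f) (t))) (s (f) (s (f) (t)))) : D
(s (f) (s (g (s (f) (t))) (s (f) (s (f) (t))))) : D

well-sorted; sort = D


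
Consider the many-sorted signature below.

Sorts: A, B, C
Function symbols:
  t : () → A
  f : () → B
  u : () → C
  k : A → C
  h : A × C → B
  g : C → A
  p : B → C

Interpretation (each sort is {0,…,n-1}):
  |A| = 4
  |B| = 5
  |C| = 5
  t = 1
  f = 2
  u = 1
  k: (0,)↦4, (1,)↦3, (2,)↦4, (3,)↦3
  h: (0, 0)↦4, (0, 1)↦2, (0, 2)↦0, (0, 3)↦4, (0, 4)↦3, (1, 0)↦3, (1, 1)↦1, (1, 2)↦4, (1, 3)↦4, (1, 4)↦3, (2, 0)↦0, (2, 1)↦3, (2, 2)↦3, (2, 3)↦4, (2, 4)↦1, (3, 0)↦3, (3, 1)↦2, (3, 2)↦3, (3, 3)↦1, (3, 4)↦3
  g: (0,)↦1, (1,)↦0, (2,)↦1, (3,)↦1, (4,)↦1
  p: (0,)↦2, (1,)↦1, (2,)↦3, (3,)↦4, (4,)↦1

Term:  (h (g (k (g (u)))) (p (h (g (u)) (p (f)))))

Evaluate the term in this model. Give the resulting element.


  u = 1
  (g (u)) = g(1,) = 0
  (k (g (u))) = k(0,) = 4
  (g (k (g (u)))) = g(4,) = 1
  u = 1
  (g (u)) = g(1,) = 0
  f = 2
  (p (f)) = p(2,) = 3
  (h (g (u)) (p (f))) = h(0, 3) = 4
  (p (h (g (u)) (p (f)))) = p(4,) = 1
  (h (g (k (g (u)))) (p (h (g (u)) (p (f))))) = h(1, 1) = 1

value = 1


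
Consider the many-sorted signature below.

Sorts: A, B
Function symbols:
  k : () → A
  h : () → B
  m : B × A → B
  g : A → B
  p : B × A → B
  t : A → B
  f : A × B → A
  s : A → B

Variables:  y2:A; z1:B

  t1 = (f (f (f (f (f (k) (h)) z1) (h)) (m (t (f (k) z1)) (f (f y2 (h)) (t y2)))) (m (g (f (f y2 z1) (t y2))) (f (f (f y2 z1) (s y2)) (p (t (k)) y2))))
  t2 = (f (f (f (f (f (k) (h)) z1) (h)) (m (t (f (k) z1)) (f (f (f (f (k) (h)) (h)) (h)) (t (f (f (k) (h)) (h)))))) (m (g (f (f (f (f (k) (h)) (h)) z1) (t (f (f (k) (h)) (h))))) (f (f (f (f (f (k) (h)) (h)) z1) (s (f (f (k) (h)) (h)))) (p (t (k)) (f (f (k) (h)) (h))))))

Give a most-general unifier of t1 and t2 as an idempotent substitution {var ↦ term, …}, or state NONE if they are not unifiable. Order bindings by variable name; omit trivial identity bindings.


{y2 ↦ (f (f (k) (h)) (h))}


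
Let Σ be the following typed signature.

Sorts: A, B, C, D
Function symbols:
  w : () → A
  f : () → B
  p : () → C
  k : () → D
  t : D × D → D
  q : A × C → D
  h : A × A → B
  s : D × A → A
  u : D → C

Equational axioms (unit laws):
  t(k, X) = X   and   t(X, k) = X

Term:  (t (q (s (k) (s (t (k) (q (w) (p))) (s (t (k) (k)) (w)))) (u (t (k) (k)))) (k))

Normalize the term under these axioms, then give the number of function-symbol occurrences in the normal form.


1. (t (q (s (k) (s (t (k) (q (w) (p))) (s (t (k) (k)) (w)))) (u (t (k) (k)))) (k))  →  (q (s (k) (s (t (k) (q (w) (p))) (s (t (k) (k)) (w)))) (u (t (k) (k))))
2. (q (s (k) (s (t (k) (q (w) (p))) (s (t (k) (k)) (w)))) (u (t (k) (k))))  →  (q (s (k) (s (q (w) (p)) (s (t (k) (k)) (w)))) (u (t (k) (k))))
3. (q (s (k) (s (q (w) (p)) (s (t (k) (k)) (w)))) (u (t (k) (k))))  →  (q (s (k) (s (q (w) (p)) (s (k) (w)))) (u (t (k) (k))))
4. (q (s (k) (s (q (w) (p)) (s (k) (w)))) (u (t (k) (k))))  →  (q (s (k) (s (q (w) (p)) (s (k) (w)))) (u (k)))
normal form: (q (s (k) (s (q (w) (p)) (s (k) (w)))) (u (k)))

size = 12


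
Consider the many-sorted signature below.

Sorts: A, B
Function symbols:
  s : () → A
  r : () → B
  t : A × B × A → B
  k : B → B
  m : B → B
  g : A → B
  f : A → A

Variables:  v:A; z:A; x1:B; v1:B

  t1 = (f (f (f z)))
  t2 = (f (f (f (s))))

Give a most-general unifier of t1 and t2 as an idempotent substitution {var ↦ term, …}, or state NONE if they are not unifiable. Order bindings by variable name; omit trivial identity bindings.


{z ↦ (s)}


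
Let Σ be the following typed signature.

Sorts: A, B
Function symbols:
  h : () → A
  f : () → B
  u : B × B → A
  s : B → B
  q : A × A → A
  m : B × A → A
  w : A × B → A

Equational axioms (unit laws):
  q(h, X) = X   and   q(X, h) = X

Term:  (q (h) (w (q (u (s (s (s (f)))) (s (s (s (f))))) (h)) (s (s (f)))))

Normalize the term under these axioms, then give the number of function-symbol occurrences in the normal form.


1. (q (h) (w (q (u (s (s (s (f)))) (s (s (s (f))))) (h)) (s (s (f)))))  →  (w (q (u (s (s (s (f)))) (s (s (s (f))))) (h)) (s (s (f))))
2. (w (q (u (s (s (s (f)))) (s (s (s (f))))) (h)) (s (s (f))))  →  (w (u (s (s (s (f)))) (s (s (s (f))))) (s (s (f))))
normal form: (w (u (s (s (s (f)))) (s (s (s (f))))) (s (s (f))))

size = 13


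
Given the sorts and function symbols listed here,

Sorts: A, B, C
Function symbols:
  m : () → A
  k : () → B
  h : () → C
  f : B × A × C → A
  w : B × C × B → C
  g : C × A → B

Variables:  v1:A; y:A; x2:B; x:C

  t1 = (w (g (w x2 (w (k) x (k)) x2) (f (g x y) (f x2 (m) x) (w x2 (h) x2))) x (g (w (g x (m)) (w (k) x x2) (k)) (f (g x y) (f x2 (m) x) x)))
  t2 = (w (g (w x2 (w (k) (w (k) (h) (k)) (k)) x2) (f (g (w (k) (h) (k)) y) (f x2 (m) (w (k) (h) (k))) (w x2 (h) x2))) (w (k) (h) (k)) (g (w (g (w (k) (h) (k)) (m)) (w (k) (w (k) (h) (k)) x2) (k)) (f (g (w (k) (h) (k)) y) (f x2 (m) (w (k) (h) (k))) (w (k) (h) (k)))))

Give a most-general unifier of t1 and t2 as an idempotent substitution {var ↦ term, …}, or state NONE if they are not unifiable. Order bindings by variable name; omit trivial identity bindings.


{x ↦ (w (k) (h) (k))}


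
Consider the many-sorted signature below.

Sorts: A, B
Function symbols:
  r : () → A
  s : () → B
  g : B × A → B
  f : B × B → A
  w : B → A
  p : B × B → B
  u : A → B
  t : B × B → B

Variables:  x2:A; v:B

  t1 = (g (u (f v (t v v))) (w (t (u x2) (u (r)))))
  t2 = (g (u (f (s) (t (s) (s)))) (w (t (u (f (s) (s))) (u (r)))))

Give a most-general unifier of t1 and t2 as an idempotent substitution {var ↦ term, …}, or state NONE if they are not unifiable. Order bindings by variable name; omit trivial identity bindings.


{v ↦ (s), x2 ↦ (f (s) (s))}


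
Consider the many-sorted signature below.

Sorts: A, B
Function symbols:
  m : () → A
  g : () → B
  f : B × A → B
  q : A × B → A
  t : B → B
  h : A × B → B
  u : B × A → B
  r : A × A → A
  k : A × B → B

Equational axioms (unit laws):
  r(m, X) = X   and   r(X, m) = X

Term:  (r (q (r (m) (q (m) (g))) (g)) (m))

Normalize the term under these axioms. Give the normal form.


1. (r (q (r (m) (q (m) (g))) (g)) (m))  →  (q (r (m) (q (m) (g))) (g))
2. (q (r (m) (q (m) (g))) (g))  →  (q (q (m) (g)) (g))

normal form = (q (q (m) (g)) (g))


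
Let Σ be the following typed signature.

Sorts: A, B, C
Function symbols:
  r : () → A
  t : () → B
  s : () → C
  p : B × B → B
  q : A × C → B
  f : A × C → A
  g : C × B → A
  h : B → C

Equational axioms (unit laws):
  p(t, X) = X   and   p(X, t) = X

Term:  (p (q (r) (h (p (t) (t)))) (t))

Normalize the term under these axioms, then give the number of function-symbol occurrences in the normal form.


1. (p (q (r) (h (p (t) (t)))) (t))  →  (q (r) (h (p (t) (t))))
2. (q (r) (h (p (t) (t))))  →  (q (r) (h (t)))
normal form: (q (r) (h (t)))

size = 4


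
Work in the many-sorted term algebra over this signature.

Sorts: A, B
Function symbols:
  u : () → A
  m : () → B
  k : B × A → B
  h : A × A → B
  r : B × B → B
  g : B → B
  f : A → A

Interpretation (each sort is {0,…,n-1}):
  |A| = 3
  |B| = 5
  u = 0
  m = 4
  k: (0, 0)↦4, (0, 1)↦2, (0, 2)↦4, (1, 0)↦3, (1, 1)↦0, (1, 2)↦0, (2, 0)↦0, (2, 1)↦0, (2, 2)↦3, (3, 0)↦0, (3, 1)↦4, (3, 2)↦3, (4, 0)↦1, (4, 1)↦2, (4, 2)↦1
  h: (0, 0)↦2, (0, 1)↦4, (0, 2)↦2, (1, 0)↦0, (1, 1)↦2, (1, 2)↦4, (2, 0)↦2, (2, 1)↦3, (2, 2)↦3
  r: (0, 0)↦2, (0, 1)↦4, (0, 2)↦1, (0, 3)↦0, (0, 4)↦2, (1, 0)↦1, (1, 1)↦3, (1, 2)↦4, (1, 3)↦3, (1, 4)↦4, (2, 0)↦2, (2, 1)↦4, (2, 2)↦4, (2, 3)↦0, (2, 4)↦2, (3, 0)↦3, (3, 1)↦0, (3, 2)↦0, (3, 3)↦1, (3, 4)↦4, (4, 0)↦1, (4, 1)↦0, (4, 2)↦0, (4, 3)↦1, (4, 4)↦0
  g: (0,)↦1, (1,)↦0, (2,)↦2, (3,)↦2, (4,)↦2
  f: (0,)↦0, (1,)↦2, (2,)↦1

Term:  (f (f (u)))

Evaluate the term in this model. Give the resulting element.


value = 0

  u = 0
  (f (u)) = f(0,) = 0
  (f (f (u))) = f(0,) = 0


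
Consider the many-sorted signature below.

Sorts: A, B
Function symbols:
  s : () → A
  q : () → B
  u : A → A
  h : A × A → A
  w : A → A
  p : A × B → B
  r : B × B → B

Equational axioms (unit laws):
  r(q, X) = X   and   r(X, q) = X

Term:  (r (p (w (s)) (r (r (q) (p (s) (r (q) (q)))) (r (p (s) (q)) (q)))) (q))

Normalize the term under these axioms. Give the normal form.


normal form = (p (w (s)) (r (p (s) (q)) (p (s) (q))))

1. (r (p (w (s)) (r (r (q) (p (s) (r (q) (q)))) (r (p (s) (q)) (q)))) (q))  →  (p (w (s)) (r (r (q) (p (s) (r (q) (q)))) (r (p (s) (q)) (q))))
2. (p (w (s)) (r (r (q) (p (s) (r (q) (q)))) (r (p (s) (q)) (q))))  →  (p (w (s)) (r (p (s) (r (q) (q))) (r (p (s) (q)) (q))))
3. (p (w (s)) (r (p (s) (r (q) (q))) (r (p (s) (q)) (q))))  →  (p (w (s)) (r (p (s) (q)) (r (p (s) (q)) (q))))
4. (p (w (s)) (r (p (s) (q)) (r (p (s) (q)) (q))))  →  (p (w (s)) (r (p (s) (q)) (p (s) (q))))


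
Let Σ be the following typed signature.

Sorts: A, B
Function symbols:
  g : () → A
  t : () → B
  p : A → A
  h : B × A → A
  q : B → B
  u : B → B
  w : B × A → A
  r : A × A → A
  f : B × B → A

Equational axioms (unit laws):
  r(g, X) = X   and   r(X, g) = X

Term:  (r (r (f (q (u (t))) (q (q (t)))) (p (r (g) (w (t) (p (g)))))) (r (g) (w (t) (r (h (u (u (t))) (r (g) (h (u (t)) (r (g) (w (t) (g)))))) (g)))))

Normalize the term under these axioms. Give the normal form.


1. (r (r (f (q (u (t))) (q (q (t)))) (p (r (g) (w (t) (p (g)))))) (r (g) (w (t) (r (h (u (u (t))) (r (g) (h (u (t)) (r (g) (w (t) (g)))))) (g)))))  →  (r (r (f (q (u (t))) (q (q (t)))) (p (w (t) (p (g))))) (r (g) (w (t) (r (h (u (u (t))) (r (g) (h (u (t)) (r (g) (w (t) (g)))))) (g)))))
2. (r (r (f (q (u (t))) (q (q (t)))) (p (w (t) (p (g))))) (r (g) (w (t) (r (h (u (u (t))) (r (g) (h (u (t)) (r (g) (w (t) (g)))))) (g)))))  →  (r (r (f (q (u (t))) (q (q (t)))) (p (w (t) (p (g))))) (w (t) (r (h (u (u (t))) (r (g) (h (u (t)) (r (g) (w (t) (g)))))) (g))))
3. (r (r (f (q (u (t))) (q (q (t)))) (p (w (t) (p (g))))) (w (t) (r (h (u (u (t))) (r (g) (h (u (t)) (r (g) (w (t) (g)))))) (g))))  →  (r (r (f (q (u (t))) (q (q (t)))) (p (w (t) (p (g))))) (w (t) (h (u (u (t))) (r (g) (h (u (t)) (r (g) (w (t) (g))))))))
4. (r (r (f (q (u (t))) (q (q (t)))) (p (w (t) (p (g))))) (w (t) (h (u (u (t))) (r (g) (h (u (t)) (r (g) (w (t) (g))))))))  →  (r (r (f (q (u (t))) (q (q (t)))) (p (w (t) (p (g))))) (w (t) (h (u (u (t))) (h (u (t)) (r (g) (w (t) (g)))))))
5. (r (r (f (q (u (t))) (q (q (t)))) (p (w (t) (p (g))))) (w (t) (h (u (u (t))) (h (u (t)) (r (g) (w (t) (g)))))))  →  (r (r (f (q (u (t))) (q (q (t)))) (p (w (t) (p (g))))) (w (t) (h (u (u (t))) (h (u (t)) (w (t) (g))))))

normal form = (r (r (f (q (u (t))) (q (q (t)))) (p (w (t) (p (g))))) (w (t) (h (u (u (t))) (h (u (t)) (w (t) (g))))))


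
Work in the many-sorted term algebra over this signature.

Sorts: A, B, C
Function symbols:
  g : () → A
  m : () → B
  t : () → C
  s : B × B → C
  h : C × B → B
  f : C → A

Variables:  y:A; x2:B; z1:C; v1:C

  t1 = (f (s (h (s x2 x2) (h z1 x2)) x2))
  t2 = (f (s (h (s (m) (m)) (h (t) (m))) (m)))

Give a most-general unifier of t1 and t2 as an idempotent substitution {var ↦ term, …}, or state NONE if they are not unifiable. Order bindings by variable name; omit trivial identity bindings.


{x2 ↦ (m), z1 ↦ (t)}


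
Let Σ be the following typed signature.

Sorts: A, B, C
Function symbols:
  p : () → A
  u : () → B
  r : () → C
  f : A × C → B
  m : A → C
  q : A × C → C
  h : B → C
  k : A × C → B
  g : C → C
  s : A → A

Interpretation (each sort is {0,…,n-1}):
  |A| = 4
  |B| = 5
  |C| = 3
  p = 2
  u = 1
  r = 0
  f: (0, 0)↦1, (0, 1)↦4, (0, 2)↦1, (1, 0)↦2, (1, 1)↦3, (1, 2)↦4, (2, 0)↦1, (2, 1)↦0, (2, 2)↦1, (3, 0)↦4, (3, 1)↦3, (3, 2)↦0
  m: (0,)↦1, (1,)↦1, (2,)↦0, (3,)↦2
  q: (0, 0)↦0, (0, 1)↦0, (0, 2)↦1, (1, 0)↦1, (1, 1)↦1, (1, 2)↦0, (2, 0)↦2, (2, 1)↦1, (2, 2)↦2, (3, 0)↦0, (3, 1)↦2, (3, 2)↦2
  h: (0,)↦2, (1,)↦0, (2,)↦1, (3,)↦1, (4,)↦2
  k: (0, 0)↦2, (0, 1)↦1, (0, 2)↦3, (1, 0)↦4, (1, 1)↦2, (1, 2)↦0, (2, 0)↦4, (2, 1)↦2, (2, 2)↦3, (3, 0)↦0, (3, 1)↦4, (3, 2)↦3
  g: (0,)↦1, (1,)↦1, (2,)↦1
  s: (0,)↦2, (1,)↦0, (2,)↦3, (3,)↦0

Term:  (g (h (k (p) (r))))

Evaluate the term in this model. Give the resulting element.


value = 1

  p = 2
  r = 0
  (k (p) (r)) = k(2, 0) = 4
  (h (k (p) (r))) = h(4,) = 2
  (g (h (k (p) (r)))) = g(2,) = 1


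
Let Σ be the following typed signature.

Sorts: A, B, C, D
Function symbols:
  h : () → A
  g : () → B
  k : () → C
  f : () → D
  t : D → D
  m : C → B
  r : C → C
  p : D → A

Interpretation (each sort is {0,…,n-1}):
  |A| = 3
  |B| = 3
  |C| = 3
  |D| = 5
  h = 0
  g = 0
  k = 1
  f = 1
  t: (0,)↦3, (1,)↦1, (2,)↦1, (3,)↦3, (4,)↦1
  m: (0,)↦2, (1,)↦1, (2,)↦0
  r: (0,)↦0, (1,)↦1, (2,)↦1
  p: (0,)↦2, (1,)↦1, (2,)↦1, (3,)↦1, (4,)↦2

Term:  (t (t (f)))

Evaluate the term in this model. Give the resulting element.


  f = 1
  (t (f)) = t(1,) = 1
  (t (t (f))) = t(1,) = 1

value = 1


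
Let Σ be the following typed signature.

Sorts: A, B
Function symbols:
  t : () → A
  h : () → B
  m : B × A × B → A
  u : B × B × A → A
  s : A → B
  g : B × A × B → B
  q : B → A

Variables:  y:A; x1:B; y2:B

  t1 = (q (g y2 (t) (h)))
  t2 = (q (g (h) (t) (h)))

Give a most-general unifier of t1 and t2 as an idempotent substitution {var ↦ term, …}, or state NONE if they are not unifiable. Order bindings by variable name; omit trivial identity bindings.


{y2 ↦ (h)}
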